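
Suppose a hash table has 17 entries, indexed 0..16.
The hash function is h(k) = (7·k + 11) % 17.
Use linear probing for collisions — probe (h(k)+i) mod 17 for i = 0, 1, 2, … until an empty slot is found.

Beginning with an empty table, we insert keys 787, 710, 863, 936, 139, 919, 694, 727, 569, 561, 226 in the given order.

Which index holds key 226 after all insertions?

Insert 787: h=12, slot 12 empty → index 12.
Insert 710: h=0, slot 0 empty → index 0.
Insert 863: h=0, slot 0 occupied → index 1.
Insert 936: h=1, slot 1 occupied → index 2.
Insert 139: h=15, slot 15 empty → index 15.
Insert 919: h=1, slots 1,2 occupied → index 3.
Insert 694: h=7, slot 7 empty → index 7.
Insert 727: h=0, slots 0,1,2,3 occupied → index 4.
Insert 569: h=16, slot 16 empty → index 16.
Insert 561: h=11, slot 11 empty → index 11.
Insert 226: h=12, slot 12 occupied → index 13.
Table: [710, 863, 936, 919, 727, —, —, 694, —, —, —, 561, 787, 226, —, 139, 569]

13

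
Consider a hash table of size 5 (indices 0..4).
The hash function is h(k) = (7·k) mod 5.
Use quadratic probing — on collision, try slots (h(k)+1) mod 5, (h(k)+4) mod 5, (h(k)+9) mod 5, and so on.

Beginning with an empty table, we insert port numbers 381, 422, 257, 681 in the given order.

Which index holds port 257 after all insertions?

Insert 381: h=2, slot 2 empty => index 2.
Insert 422: h=4, slot 4 empty => index 4.
Insert 257: h=4, slot 4 occupied => index 0.
Insert 681: h=2, slot 2 occupied => index 3.
Table: [257, _, 381, 681, 422]

0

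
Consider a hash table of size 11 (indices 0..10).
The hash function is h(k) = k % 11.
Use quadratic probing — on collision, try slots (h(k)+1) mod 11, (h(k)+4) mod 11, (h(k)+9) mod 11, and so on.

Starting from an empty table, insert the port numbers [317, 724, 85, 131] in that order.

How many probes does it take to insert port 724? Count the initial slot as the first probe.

317 hashes to 9; slot 9 is free -> place at 9.
724 hashes to 9; 9 taken -> place at 10.
85 hashes to 8; slot 8 is free -> place at 8.
131 hashes to 10; 10 taken -> place at 0.
Table: [131, ., ., ., ., ., ., ., 85, 317, 724]

2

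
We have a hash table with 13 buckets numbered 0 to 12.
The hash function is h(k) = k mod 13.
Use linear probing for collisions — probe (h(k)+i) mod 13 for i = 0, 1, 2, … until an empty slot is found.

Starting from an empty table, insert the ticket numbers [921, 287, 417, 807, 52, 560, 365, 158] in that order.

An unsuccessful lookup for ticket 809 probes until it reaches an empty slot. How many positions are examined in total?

Insert 921: h=11, slot 11 empty => index 11.
Insert 287: h=1, slot 1 empty => index 1.
Insert 417: h=1, slot 1 occupied => index 2.
Insert 807: h=1, slots 1,2 occupied => index 3.
Insert 52: h=0, slot 0 empty => index 0.
Insert 560: h=1, slots 1,2,3 occupied => index 4.
Insert 365: h=1, slots 1,2,3,4 occupied => index 5.
Insert 158: h=2, slots 2,3,4,5 occupied => index 6.
Table: [52, 287, 417, 807, 560, 365, 158, ., ., ., ., 921, .]
Lookup 809: h=3, probe 3,4,5,6,7 → slot 7 empty, not found.

5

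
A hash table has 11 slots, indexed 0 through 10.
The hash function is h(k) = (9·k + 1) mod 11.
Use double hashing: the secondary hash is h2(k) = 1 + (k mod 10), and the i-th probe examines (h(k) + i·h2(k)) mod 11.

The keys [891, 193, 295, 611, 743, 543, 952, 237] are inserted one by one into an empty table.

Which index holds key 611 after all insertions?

2

891: h=1 => slot 1
193: h=0 => slot 0
295: h=5 => slot 5
611: h=0, h2=2, probe 0,2 => slot 2
743: h=0, h2=4, probe 0,4 => slot 4
543: h=4, h2=4, probe 4,8 => slot 8
952: h=0, h2=3, probe 0,3 => slot 3
237: h=0, h2=8, probe 0,8,5,2,10 => slot 10
Table: [193, 891, 611, 952, 743, 295, ., ., 543, ., 237]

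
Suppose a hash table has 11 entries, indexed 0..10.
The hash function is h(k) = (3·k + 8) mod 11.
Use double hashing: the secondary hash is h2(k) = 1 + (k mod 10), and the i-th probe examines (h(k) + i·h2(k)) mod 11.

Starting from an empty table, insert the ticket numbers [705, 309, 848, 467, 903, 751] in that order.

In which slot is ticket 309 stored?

10

705 hashes to 0; slot 0 is free → place at 0.
309 hashes to 0, h2=10; 0 taken → place at 10.
848 hashes to 0, h2=9; 0 taken → place at 9.
467 hashes to 1; slot 1 is free → place at 1.
903 hashes to 0, h2=4; 0 taken → place at 4.
751 hashes to 6; slot 6 is free → place at 6.
Table: [705, 467, —, —, 903, —, 751, —, —, 848, 309]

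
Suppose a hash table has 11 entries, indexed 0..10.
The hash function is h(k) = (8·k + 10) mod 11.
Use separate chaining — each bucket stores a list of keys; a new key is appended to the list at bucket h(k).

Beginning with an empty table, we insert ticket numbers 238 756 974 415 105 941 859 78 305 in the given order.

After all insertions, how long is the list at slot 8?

3

Insert 238: h=0, bucket 0 empty -> new chain.
Insert 756: h=8, bucket 8 empty -> new chain.
Insert 974: h=3, bucket 3 empty -> new chain.
Insert 415: h=8, bucket 8 nonempty -> append to chain.
Insert 105: h=3, bucket 3 nonempty -> append to chain.
Insert 941: h=3, bucket 3 nonempty -> append to chain.
Insert 859: h=7, bucket 7 empty -> new chain.
Insert 78: h=7, bucket 7 nonempty -> append to chain.
Insert 305: h=8, bucket 8 nonempty -> append to chain.
Final buckets:
0: 238
1: -
2: -
3: 974 -> 105 -> 941
4: -
5: -
6: -
7: 859 -> 78
8: 756 -> 415 -> 305
9: -
10: -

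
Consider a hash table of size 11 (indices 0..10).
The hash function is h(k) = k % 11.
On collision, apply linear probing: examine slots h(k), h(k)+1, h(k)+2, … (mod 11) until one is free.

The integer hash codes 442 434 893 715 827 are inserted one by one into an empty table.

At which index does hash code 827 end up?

4

Insert 442: h=2, slot 2 empty => index 2.
Insert 434: h=5, slot 5 empty => index 5.
Insert 893: h=2, slot 2 occupied => index 3.
Insert 715: h=0, slot 0 empty => index 0.
Insert 827: h=2, slots 2,3 occupied => index 4.
Table: [715, ∅, 442, 893, 827, 434, ∅, ∅, ∅, ∅, ∅]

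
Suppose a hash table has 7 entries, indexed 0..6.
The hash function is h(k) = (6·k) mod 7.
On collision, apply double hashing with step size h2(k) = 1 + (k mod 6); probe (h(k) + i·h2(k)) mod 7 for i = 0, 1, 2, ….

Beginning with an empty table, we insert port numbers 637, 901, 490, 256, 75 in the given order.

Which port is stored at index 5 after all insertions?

490

Insert 637: h=0, slot 0 empty => index 0.
Insert 901: h=2, slot 2 empty => index 2.
Insert 490: h=0, h2=5, slot 0 occupied => index 5.
Insert 256: h=3, slot 3 empty => index 3.
Insert 75: h=2, h2=4, slot 2 occupied => index 6.
Table: [637, —, 901, 256, —, 490, 75]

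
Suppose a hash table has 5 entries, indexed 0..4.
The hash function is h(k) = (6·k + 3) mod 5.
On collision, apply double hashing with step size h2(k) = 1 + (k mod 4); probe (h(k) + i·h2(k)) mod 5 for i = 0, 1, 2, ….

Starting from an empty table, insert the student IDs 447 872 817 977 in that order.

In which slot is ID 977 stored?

Insert 447: h=0, slot 0 empty -> index 0.
Insert 872: h=0, h2=1, slot 0 occupied -> index 1.
Insert 817: h=0, h2=2, slot 0 occupied -> index 2.
Insert 977: h=0, h2=2, slots 0,2 occupied -> index 4.
Table: [447, 872, 817, ∅, 977]

4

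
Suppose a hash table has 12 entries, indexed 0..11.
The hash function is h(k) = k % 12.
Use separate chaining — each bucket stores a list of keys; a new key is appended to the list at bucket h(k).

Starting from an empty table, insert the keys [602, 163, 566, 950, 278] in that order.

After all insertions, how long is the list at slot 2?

4

602 → bucket 2
163 → bucket 7
566 → bucket 2 (collision)
950 → bucket 2 (collision)
278 → bucket 2 (collision)
Final buckets:
0: _
1: _
2: 602 -> 566 -> 950 -> 278
3: _
4: _
5: _
6: _
7: 163
8: _
9: _
10: _
11: _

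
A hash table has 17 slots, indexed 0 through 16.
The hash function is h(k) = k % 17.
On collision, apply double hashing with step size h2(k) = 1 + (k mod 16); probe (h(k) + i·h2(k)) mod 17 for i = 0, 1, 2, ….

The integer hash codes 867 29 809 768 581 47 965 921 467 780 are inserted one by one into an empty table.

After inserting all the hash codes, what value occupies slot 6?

867: h=0 -> slot 0
29: h=12 -> slot 12
809: h=10 -> slot 10
768: h=3 -> slot 3
581: h=3, h2=6, probe 3,9 -> slot 9
47: h=13 -> slot 13
965: h=13, h2=6, probe 13,2 -> slot 2
921: h=3, h2=10, probe 3,13,6 -> slot 6
467: h=8 -> slot 8
780: h=15 -> slot 15
Table: [867, ∅, 965, 768, ∅, ∅, 921, ∅, 467, 581, 809, ∅, 29, 47, ∅, 780, ∅]

921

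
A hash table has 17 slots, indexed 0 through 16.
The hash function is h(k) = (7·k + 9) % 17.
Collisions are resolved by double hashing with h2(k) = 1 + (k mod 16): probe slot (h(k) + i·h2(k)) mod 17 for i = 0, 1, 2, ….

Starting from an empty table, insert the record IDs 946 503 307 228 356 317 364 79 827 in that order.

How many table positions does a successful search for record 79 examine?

Insert 946: h=1, slot 1 empty -> index 1.
Insert 503: h=11, slot 11 empty -> index 11.
Insert 307: h=16, slot 16 empty -> index 16.
Insert 228: h=7, slot 7 empty -> index 7.
Insert 356: h=2, slot 2 empty -> index 2.
Insert 317: h=1, h2=14, slot 1 occupied -> index 15.
Insert 364: h=7, h2=13, slot 7 occupied -> index 3.
Insert 79: h=1, h2=16, slot 1 occupied -> index 0.
Insert 827: h=1, h2=12, slot 1 occupied -> index 13.
Table: [79, 946, 356, 364, -, -, -, 228, -, -, -, 503, -, 827, -, 317, 307]
Lookup 79: h=1, h2=16, probe 1,0 → found at 0.

2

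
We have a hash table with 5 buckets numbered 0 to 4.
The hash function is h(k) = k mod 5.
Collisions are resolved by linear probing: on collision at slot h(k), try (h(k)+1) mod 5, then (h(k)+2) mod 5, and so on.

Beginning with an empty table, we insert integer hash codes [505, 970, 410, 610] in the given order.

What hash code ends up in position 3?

505 hashes to 0; slot 0 is free => place at 0.
970 hashes to 0; 0 taken => place at 1.
410 hashes to 0; 0,1 taken => place at 2.
610 hashes to 0; 0,1,2 taken => place at 3.
Table: [505, 970, 410, 610, —]

610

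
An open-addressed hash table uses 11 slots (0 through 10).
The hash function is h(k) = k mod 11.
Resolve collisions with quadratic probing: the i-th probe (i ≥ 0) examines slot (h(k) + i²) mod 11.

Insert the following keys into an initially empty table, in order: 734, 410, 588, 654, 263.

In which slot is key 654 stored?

6

Insert 734: h=8, slot 8 empty → index 8.
Insert 410: h=3, slot 3 empty → index 3.
Insert 588: h=5, slot 5 empty → index 5.
Insert 654: h=5, slot 5 occupied → index 6.
Insert 263: h=10, slot 10 empty → index 10.
Table: [., ., ., 410, ., 588, 654, ., 734, ., 263]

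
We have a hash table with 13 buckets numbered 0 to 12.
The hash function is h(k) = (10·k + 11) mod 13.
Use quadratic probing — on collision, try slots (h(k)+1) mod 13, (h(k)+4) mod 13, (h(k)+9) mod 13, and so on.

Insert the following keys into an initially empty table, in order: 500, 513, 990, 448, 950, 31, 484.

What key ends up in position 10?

Insert 500: h=6, slot 6 empty -> index 6.
Insert 513: h=6, slot 6 occupied -> index 7.
Insert 990: h=5, slot 5 empty -> index 5.
Insert 448: h=6, slots 6,7 occupied -> index 10.
Insert 950: h=8, slot 8 empty -> index 8.
Insert 31: h=9, slot 9 empty -> index 9.
Insert 484: h=2, slot 2 empty -> index 2.
Table: [., ., 484, ., ., 990, 500, 513, 950, 31, 448, ., .]

448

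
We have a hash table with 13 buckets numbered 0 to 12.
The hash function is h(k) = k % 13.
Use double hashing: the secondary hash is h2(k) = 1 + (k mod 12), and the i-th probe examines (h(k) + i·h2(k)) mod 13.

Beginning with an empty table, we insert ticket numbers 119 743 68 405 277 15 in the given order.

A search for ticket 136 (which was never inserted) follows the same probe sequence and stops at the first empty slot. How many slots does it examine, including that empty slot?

2

Insert 119: h=2, slot 2 empty → index 2.
Insert 743: h=2, h2=12, slot 2 occupied → index 1.
Insert 68: h=3, slot 3 empty → index 3.
Insert 405: h=2, h2=10, slot 2 occupied → index 12.
Insert 277: h=4, slot 4 empty → index 4.
Insert 15: h=2, h2=4, slot 2 occupied → index 6.
Table: [_, 743, 119, 68, 277, _, 15, _, _, _, _, _, 405]
Lookup 136: h=6, h2=5, probe 6,11 → slot 11 empty, not found.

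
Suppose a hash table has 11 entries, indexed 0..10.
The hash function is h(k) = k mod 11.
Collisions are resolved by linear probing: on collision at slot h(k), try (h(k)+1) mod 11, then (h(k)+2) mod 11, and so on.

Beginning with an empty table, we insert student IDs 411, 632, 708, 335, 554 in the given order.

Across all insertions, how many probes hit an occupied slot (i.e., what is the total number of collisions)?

8

Insert 411: h=4, slot 4 empty -> index 4.
Insert 632: h=5, slot 5 empty -> index 5.
Insert 708: h=4, slots 4,5 occupied -> index 6.
Insert 335: h=5, slots 5,6 occupied -> index 7.
Insert 554: h=4, slots 4,5,6,7 occupied -> index 8.
Table: [∅, ∅, ∅, ∅, 411, 632, 708, 335, 554, ∅, ∅]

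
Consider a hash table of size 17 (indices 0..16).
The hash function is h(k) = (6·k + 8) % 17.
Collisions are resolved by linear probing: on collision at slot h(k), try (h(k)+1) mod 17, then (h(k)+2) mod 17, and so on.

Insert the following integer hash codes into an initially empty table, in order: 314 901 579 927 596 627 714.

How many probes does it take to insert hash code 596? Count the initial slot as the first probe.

2

314 hashes to 5; slot 5 is free => place at 5.
901 hashes to 8; slot 8 is free => place at 8.
579 hashes to 14; slot 14 is free => place at 14.
927 hashes to 11; slot 11 is free => place at 11.
596 hashes to 14; 14 taken => place at 15.
627 hashes to 13; slot 13 is free => place at 13.
714 hashes to 8; 8 taken => place at 9.
Table: [., ., ., ., ., 314, ., ., 901, 714, ., 927, ., 627, 579, 596, .]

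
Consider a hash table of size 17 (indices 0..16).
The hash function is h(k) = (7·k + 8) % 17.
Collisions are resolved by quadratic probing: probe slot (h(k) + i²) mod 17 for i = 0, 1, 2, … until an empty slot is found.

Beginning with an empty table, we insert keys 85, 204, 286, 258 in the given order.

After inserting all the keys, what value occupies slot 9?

85 hashes to 8; slot 8 is free => place at 8.
204 hashes to 8; 8 taken => place at 9.
286 hashes to 4; slot 4 is free => place at 4.
258 hashes to 12; slot 12 is free => place at 12.
Table: [∅, ∅, ∅, ∅, 286, ∅, ∅, ∅, 85, 204, ∅, ∅, 258, ∅, ∅, ∅, ∅]

204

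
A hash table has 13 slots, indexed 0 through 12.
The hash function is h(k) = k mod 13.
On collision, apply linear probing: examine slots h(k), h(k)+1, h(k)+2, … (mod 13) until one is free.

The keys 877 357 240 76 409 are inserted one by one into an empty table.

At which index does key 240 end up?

8

877 hashes to 6; slot 6 is free → place at 6.
357 hashes to 6; 6 taken → place at 7.
240 hashes to 6; 6,7 taken → place at 8.
76 hashes to 11; slot 11 is free → place at 11.
409 hashes to 6; 6,7,8 taken → place at 9.
Table: [∅, ∅, ∅, ∅, ∅, ∅, 877, 357, 240, 409, ∅, 76, ∅]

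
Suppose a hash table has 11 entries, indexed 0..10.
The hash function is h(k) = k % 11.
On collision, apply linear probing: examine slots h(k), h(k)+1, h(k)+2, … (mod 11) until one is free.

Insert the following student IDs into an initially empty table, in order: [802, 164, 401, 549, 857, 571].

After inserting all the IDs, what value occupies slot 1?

802: h=10 -> slot 10
164: h=10, probe 10,0 -> slot 0
401: h=5 -> slot 5
549: h=10, probe 10,0,1 -> slot 1
857: h=10, probe 10,0,1,2 -> slot 2
571: h=10, probe 10,0,1,2,3 -> slot 3
Table: [164, 549, 857, 571, ∅, 401, ∅, ∅, ∅, ∅, 802]

549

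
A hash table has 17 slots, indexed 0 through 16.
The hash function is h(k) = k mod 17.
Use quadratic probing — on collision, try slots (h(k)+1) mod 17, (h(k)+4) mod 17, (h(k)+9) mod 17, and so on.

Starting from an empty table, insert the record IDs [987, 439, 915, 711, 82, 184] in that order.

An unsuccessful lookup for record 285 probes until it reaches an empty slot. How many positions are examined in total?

3

987 hashes to 1; slot 1 is free -> place at 1.
439 hashes to 14; slot 14 is free -> place at 14.
915 hashes to 14; 14 taken -> place at 15.
711 hashes to 14; 14,15,1 taken -> place at 6.
82 hashes to 14; 14,15,1,6 taken -> place at 13.
184 hashes to 14; 14,15,1,6,13 taken -> place at 5.
Table: [∅, 987, ∅, ∅, ∅, 184, 711, ∅, ∅, ∅, ∅, ∅, ∅, 82, 439, 915, ∅]
Lookup 285: h=13, probe 13,14,0 → slot 0 empty, not found.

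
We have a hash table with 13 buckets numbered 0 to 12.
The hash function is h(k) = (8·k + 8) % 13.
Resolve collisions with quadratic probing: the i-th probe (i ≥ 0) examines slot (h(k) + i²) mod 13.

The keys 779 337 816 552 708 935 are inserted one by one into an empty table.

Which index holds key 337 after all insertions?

Insert 779: h=0, slot 0 empty -> index 0.
Insert 337: h=0, slot 0 occupied -> index 1.
Insert 816: h=10, slot 10 empty -> index 10.
Insert 552: h=4, slot 4 empty -> index 4.
Insert 708: h=4, slot 4 occupied -> index 5.
Insert 935: h=0, slots 0,1,4 occupied -> index 9.
Table: [779, 337, -, -, 552, 708, -, -, -, 935, 816, -, -]

1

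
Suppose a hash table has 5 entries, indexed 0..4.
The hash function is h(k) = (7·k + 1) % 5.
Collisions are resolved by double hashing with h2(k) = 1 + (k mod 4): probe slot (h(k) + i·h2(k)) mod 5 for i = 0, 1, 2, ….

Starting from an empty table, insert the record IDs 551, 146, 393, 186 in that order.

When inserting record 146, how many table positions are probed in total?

Insert 551: h=3, slot 3 empty → index 3.
Insert 146: h=3, h2=3, slot 3 occupied → index 1.
Insert 393: h=2, slot 2 empty → index 2.
Insert 186: h=3, h2=3, slots 3,1 occupied → index 4.
Table: [—, 146, 393, 551, 186]

2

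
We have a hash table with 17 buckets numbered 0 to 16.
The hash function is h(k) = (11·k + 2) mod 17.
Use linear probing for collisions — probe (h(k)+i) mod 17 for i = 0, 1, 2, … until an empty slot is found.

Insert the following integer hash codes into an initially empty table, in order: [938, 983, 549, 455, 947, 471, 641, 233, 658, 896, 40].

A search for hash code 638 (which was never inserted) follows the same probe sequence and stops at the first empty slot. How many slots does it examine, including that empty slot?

10

938: h=1 → slot 1
983: h=3 → slot 3
549: h=6 → slot 6
455: h=9 → slot 9
947: h=15 → slot 15
471: h=15, probe 15,16 → slot 16
641: h=15, probe 15,16,0 → slot 0
233: h=15, probe 15,16,0,1,2 → slot 2
658: h=15, probe 15,16,0,1,2,3,4 → slot 4
896: h=15, probe 15,16,0,1,2,3,4,5 → slot 5
40: h=0, probe 0,1,2,3,4,5,6,7 → slot 7
Table: [641, 938, 233, 983, 658, 896, 549, 40, ∅, 455, ∅, ∅, ∅, ∅, ∅, 947, 471]
Lookup 638: h=16, probe 16,0,1,2,3,4,5,6,7,8 → slot 8 empty, not found.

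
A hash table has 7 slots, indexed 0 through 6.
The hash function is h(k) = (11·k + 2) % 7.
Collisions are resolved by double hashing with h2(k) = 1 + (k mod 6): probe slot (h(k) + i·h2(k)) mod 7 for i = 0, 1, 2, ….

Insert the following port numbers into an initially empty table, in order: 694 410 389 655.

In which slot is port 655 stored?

1

694 hashes to 6; slot 6 is free => place at 6.
410 hashes to 4; slot 4 is free => place at 4.
389 hashes to 4, h2=6; 4 taken => place at 3.
655 hashes to 4, h2=2; 4,6 taken => place at 1.
Table: [-, 655, -, 389, 410, -, 694]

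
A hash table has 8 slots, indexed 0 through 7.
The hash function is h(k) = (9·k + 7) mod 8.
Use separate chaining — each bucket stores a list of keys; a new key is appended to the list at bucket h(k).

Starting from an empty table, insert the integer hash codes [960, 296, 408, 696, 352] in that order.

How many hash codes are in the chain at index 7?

5

Insert 960: h=7, bucket 7 empty -> new chain.
Insert 296: h=7, bucket 7 nonempty -> append to chain.
Insert 408: h=7, bucket 7 nonempty -> append to chain.
Insert 696: h=7, bucket 7 nonempty -> append to chain.
Insert 352: h=7, bucket 7 nonempty -> append to chain.
Final buckets:
0: ∅
1: ∅
2: ∅
3: ∅
4: ∅
5: ∅
6: ∅
7: 960 -> 296 -> 408 -> 696 -> 352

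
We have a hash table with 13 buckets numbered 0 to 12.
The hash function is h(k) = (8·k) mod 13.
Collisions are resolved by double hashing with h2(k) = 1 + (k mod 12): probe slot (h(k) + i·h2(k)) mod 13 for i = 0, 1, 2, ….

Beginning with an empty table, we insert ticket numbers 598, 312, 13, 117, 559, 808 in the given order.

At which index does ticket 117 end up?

Insert 598: h=0, slot 0 empty → index 0.
Insert 312: h=0, h2=1, slot 0 occupied → index 1.
Insert 13: h=0, h2=2, slot 0 occupied → index 2.
Insert 117: h=0, h2=10, slot 0 occupied → index 10.
Insert 559: h=0, h2=8, slot 0 occupied → index 8.
Insert 808: h=3, slot 3 empty → index 3.
Table: [598, 312, 13, 808, _, _, _, _, 559, _, 117, _, _]

10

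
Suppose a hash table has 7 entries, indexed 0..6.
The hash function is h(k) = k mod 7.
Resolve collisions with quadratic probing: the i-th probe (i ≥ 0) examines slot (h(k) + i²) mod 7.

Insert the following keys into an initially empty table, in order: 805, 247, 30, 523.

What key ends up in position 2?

247

Insert 805: h=0, slot 0 empty => index 0.
Insert 247: h=2, slot 2 empty => index 2.
Insert 30: h=2, slot 2 occupied => index 3.
Insert 523: h=5, slot 5 empty => index 5.
Table: [805, —, 247, 30, —, 523, —]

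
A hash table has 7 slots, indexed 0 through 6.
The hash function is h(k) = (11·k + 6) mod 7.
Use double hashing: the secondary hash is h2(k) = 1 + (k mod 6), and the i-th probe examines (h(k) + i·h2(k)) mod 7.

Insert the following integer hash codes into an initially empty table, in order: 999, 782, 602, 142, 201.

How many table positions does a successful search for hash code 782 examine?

999: h=5 → slot 5
782: h=5, h2=3, probe 5,1 → slot 1
602: h=6 → slot 6
142: h=0 → slot 0
201: h=5, h2=4, probe 5,2 → slot 2
Table: [142, 782, 201, -, -, 999, 602]
Lookup 782: h=5, h2=3, probe 5,1 → found at 1.

2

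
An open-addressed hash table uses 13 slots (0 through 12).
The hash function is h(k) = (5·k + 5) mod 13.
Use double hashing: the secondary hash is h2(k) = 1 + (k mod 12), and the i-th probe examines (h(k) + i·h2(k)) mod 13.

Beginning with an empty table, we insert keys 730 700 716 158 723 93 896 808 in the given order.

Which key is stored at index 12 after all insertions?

93

730: h=2 => slot 2
700: h=8 => slot 8
716: h=10 => slot 10
158: h=2, h2=3, probe 2,5 => slot 5
723: h=6 => slot 6
93: h=2, h2=10, probe 2,12 => slot 12
896: h=0 => slot 0
808: h=2, h2=5, probe 2,7 => slot 7
Table: [896, ∅, 730, ∅, ∅, 158, 723, 808, 700, ∅, 716, ∅, 93]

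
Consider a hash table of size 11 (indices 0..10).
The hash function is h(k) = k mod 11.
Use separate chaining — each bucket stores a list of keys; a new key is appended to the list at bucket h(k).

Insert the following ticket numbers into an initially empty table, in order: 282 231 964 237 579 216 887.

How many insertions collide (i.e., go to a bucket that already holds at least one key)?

4

Insert 282: h=7, bucket 7 empty → new chain.
Insert 231: h=0, bucket 0 empty → new chain.
Insert 964: h=7, bucket 7 nonempty → append to chain.
Insert 237: h=6, bucket 6 empty → new chain.
Insert 579: h=7, bucket 7 nonempty → append to chain.
Insert 216: h=7, bucket 7 nonempty → append to chain.
Insert 887: h=7, bucket 7 nonempty → append to chain.
Final buckets:
0: 231
1: ∅
2: ∅
3: ∅
4: ∅
5: ∅
6: 237
7: 282 -> 964 -> 579 -> 216 -> 887
8: ∅
9: ∅
10: ∅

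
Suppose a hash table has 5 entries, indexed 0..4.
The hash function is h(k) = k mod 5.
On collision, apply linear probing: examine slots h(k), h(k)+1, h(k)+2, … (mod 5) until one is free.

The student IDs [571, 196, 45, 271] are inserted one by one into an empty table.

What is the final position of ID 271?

571: h=1 → slot 1
196: h=1, probe 1,2 → slot 2
45: h=0 → slot 0
271: h=1, probe 1,2,3 → slot 3
Table: [45, 571, 196, 271, ∅]

3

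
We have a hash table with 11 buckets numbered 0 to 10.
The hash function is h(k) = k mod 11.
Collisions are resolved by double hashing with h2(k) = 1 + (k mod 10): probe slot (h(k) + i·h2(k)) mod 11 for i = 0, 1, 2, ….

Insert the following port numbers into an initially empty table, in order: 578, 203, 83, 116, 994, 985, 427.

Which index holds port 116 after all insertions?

2

578: h=6 => slot 6
203: h=5 => slot 5
83: h=6, h2=4, probe 6,10 => slot 10
116: h=6, h2=7, probe 6,2 => slot 2
994: h=4 => slot 4
985: h=6, h2=6, probe 6,1 => slot 1
427: h=9 => slot 9
Table: [-, 985, 116, -, 994, 203, 578, -, -, 427, 83]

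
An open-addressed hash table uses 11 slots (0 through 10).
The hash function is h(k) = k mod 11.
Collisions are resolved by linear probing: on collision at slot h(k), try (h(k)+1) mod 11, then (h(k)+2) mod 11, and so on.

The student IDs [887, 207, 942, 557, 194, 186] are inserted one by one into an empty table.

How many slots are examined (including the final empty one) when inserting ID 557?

Insert 887: h=7, slot 7 empty -> index 7.
Insert 207: h=9, slot 9 empty -> index 9.
Insert 942: h=7, slot 7 occupied -> index 8.
Insert 557: h=7, slots 7,8,9 occupied -> index 10.
Insert 194: h=7, slots 7,8,9,10 occupied -> index 0.
Insert 186: h=10, slots 10,0 occupied -> index 1.
Table: [194, 186, ∅, ∅, ∅, ∅, ∅, 887, 942, 207, 557]

4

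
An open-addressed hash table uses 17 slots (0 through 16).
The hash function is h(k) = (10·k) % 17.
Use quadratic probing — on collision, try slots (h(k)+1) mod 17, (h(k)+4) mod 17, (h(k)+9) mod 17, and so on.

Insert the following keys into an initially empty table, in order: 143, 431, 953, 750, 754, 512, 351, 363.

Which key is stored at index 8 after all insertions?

351

143: h=2 -> slot 2
431: h=9 -> slot 9
953: h=10 -> slot 10
750: h=3 -> slot 3
754: h=9, probe 9,10,13 -> slot 13
512: h=3, probe 3,4 -> slot 4
351: h=8 -> slot 8
363: h=9, probe 9,10,13,1 -> slot 1
Table: [∅, 363, 143, 750, 512, ∅, ∅, ∅, 351, 431, 953, ∅, ∅, 754, ∅, ∅, ∅]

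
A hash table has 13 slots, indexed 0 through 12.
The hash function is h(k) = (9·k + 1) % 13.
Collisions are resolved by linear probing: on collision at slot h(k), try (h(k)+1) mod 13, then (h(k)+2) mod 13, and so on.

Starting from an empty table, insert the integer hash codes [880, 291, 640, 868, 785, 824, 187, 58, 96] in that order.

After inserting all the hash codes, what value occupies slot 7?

291

Insert 880: h=4, slot 4 empty → index 4.
Insert 291: h=7, slot 7 empty → index 7.
Insert 640: h=2, slot 2 empty → index 2.
Insert 868: h=0, slot 0 empty → index 0.
Insert 785: h=7, slot 7 occupied → index 8.
Insert 824: h=7, slots 7,8 occupied → index 9.
Insert 187: h=7, slots 7,8,9 occupied → index 10.
Insert 58: h=3, slot 3 empty → index 3.
Insert 96: h=7, slots 7,8,9,10 occupied → index 11.
Table: [868, -, 640, 58, 880, -, -, 291, 785, 824, 187, 96, -]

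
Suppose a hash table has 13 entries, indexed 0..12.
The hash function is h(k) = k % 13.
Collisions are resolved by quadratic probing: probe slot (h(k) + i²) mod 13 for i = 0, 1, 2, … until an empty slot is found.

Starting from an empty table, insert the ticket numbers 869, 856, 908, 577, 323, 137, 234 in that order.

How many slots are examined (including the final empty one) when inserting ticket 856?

869: h=11 -> slot 11
856: h=11, probe 11,12 -> slot 12
908: h=11, probe 11,12,2 -> slot 2
577: h=5 -> slot 5
323: h=11, probe 11,12,2,7 -> slot 7
137: h=7, probe 7,8 -> slot 8
234: h=0 -> slot 0
Table: [234, ∅, 908, ∅, ∅, 577, ∅, 323, 137, ∅, ∅, 869, 856]

2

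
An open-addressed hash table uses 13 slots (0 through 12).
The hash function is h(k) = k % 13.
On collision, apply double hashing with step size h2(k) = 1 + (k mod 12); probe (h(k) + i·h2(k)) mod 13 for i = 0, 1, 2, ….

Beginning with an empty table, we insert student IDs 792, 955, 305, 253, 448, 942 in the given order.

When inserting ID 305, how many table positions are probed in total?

3

792 hashes to 12; slot 12 is free => place at 12.
955 hashes to 6; slot 6 is free => place at 6.
305 hashes to 6, h2=6; 6,12 taken => place at 5.
253 hashes to 6, h2=2; 6 taken => place at 8.
448 hashes to 6, h2=5; 6 taken => place at 11.
942 hashes to 6, h2=7; 6 taken => place at 0.
Table: [942, ∅, ∅, ∅, ∅, 305, 955, ∅, 253, ∅, ∅, 448, 792]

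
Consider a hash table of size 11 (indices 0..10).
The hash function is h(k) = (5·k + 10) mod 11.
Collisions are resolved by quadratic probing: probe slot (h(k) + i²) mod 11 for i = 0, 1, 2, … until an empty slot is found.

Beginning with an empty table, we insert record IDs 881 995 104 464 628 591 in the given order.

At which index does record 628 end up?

881 hashes to 4; slot 4 is free → place at 4.
995 hashes to 2; slot 2 is free → place at 2.
104 hashes to 2; 2 taken → place at 3.
464 hashes to 9; slot 9 is free → place at 9.
628 hashes to 4; 4 taken → place at 5.
591 hashes to 6; slot 6 is free → place at 6.
Table: [—, —, 995, 104, 881, 628, 591, —, —, 464, —]

5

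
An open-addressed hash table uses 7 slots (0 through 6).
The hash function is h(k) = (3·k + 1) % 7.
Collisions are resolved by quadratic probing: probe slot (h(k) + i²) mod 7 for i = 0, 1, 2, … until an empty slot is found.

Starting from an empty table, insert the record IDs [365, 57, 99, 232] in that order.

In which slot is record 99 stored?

1

365 hashes to 4; slot 4 is free -> place at 4.
57 hashes to 4; 4 taken -> place at 5.
99 hashes to 4; 4,5 taken -> place at 1.
232 hashes to 4; 4,5,1 taken -> place at 6.
Table: [_, 99, _, _, 365, 57, 232]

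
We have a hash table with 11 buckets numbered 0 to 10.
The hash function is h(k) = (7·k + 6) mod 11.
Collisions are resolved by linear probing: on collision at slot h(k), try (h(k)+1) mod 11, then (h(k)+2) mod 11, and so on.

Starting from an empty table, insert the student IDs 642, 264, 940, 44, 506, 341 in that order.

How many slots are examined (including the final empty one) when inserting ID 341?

5

Insert 642: h=1, slot 1 empty => index 1.
Insert 264: h=6, slot 6 empty => index 6.
Insert 940: h=8, slot 8 empty => index 8.
Insert 44: h=6, slot 6 occupied => index 7.
Insert 506: h=6, slots 6,7,8 occupied => index 9.
Insert 341: h=6, slots 6,7,8,9 occupied => index 10.
Table: [_, 642, _, _, _, _, 264, 44, 940, 506, 341]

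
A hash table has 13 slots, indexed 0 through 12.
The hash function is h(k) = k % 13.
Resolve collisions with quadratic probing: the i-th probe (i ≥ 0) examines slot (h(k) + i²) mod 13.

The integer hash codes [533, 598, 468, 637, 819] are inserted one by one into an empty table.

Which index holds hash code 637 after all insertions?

533: h=0 -> slot 0
598: h=0, probe 0,1 -> slot 1
468: h=0, probe 0,1,4 -> slot 4
637: h=0, probe 0,1,4,9 -> slot 9
819: h=0, probe 0,1,4,9,3 -> slot 3
Table: [533, 598, —, 819, 468, —, —, —, —, 637, —, —, —]

9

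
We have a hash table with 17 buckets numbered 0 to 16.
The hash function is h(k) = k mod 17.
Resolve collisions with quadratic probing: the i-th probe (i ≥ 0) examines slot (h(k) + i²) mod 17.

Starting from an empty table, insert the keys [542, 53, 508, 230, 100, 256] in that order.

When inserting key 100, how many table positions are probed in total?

4

542 hashes to 15; slot 15 is free → place at 15.
53 hashes to 2; slot 2 is free → place at 2.
508 hashes to 15; 15 taken → place at 16.
230 hashes to 9; slot 9 is free → place at 9.
100 hashes to 15; 15,16,2 taken → place at 7.
256 hashes to 1; slot 1 is free → place at 1.
Table: [∅, 256, 53, ∅, ∅, ∅, ∅, 100, ∅, 230, ∅, ∅, ∅, ∅, ∅, 542, 508]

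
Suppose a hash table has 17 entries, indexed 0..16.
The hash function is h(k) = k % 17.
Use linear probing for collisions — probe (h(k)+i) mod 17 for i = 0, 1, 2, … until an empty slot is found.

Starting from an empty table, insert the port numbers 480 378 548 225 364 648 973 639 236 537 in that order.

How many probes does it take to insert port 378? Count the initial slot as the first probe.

2

Insert 480: h=4, slot 4 empty -> index 4.
Insert 378: h=4, slot 4 occupied -> index 5.
Insert 548: h=4, slots 4,5 occupied -> index 6.
Insert 225: h=4, slots 4,5,6 occupied -> index 7.
Insert 364: h=7, slot 7 occupied -> index 8.
Insert 648: h=2, slot 2 empty -> index 2.
Insert 973: h=4, slots 4,5,6,7,8 occupied -> index 9.
Insert 639: h=10, slot 10 empty -> index 10.
Insert 236: h=15, slot 15 empty -> index 15.
Insert 537: h=10, slot 10 occupied -> index 11.
Table: [_, _, 648, _, 480, 378, 548, 225, 364, 973, 639, 537, _, _, _, 236, _]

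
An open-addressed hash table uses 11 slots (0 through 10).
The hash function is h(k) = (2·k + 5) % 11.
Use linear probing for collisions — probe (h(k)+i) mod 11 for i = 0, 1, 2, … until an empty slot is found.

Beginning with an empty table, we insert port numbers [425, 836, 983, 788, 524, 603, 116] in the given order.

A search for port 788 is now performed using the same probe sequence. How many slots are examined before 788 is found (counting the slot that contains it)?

425 hashes to 8; slot 8 is free => place at 8.
836 hashes to 5; slot 5 is free => place at 5.
983 hashes to 2; slot 2 is free => place at 2.
788 hashes to 8; 8 taken => place at 9.
524 hashes to 8; 8,9 taken => place at 10.
603 hashes to 1; slot 1 is free => place at 1.
116 hashes to 6; slot 6 is free => place at 6.
Table: [., 603, 983, ., ., 836, 116, ., 425, 788, 524]
Lookup 788: h=8, probe 8,9 → found at 9.

2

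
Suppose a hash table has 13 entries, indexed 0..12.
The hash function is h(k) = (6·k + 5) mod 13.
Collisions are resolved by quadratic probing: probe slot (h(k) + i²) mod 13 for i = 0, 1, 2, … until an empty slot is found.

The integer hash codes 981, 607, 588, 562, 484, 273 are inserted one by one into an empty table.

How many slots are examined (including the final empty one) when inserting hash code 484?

3

981: h=2 → slot 2
607: h=7 → slot 7
588: h=10 → slot 10
562: h=10, probe 10,11 → slot 11
484: h=10, probe 10,11,1 → slot 1
273: h=5 → slot 5
Table: [_, 484, 981, _, _, 273, _, 607, _, _, 588, 562, _]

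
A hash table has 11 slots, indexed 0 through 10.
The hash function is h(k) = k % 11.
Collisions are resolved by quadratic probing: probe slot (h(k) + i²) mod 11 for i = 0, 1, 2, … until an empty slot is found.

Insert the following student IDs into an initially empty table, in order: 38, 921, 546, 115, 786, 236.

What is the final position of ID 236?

3

Insert 38: h=5, slot 5 empty -> index 5.
Insert 921: h=8, slot 8 empty -> index 8.
Insert 546: h=7, slot 7 empty -> index 7.
Insert 115: h=5, slot 5 occupied -> index 6.
Insert 786: h=5, slots 5,6 occupied -> index 9.
Insert 236: h=5, slots 5,6,9 occupied -> index 3.
Table: [-, -, -, 236, -, 38, 115, 546, 921, 786, -]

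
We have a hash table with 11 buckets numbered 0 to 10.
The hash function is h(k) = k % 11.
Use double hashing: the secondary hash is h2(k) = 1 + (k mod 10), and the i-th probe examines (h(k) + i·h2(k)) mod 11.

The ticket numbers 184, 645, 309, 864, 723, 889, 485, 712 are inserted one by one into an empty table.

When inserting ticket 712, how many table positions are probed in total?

2

184: h=8 => slot 8
645: h=7 => slot 7
309: h=1 => slot 1
864: h=6 => slot 6
723: h=8, h2=4, probe 8,1,5 => slot 5
889: h=9 => slot 9
485: h=1, h2=6, probe 1,7,2 => slot 2
712: h=8, h2=3, probe 8,0 => slot 0
Table: [712, 309, 485, —, —, 723, 864, 645, 184, 889, —]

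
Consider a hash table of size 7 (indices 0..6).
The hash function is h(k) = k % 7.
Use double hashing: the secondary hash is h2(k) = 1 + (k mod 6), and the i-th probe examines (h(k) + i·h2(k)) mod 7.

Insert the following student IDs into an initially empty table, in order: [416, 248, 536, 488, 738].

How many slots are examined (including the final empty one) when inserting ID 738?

5

Insert 416: h=3, slot 3 empty → index 3.
Insert 248: h=3, h2=3, slot 3 occupied → index 6.
Insert 536: h=4, slot 4 empty → index 4.
Insert 488: h=5, slot 5 empty → index 5.
Insert 738: h=3, h2=1, slots 3,4,5,6 occupied → index 0.
Table: [738, -, -, 416, 536, 488, 248]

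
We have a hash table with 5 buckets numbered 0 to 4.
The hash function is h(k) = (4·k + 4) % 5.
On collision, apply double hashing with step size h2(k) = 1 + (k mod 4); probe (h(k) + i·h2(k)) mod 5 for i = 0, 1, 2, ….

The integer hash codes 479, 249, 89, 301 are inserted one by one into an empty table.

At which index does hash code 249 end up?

Insert 479: h=0, slot 0 empty -> index 0.
Insert 249: h=0, h2=2, slot 0 occupied -> index 2.
Insert 89: h=0, h2=2, slots 0,2 occupied -> index 4.
Insert 301: h=3, slot 3 empty -> index 3.
Table: [479, ∅, 249, 301, 89]

2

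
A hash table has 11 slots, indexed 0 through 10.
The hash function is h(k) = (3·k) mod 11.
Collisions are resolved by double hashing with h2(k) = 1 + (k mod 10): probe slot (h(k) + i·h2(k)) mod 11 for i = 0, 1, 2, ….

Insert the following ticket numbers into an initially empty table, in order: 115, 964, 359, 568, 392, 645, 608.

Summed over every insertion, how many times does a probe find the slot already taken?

5

Insert 115: h=4, slot 4 empty → index 4.
Insert 964: h=10, slot 10 empty → index 10.
Insert 359: h=10, h2=10, slot 10 occupied → index 9.
Insert 568: h=10, h2=9, slot 10 occupied → index 8.
Insert 392: h=10, h2=3, slot 10 occupied → index 2.
Insert 645: h=10, h2=6, slot 10 occupied → index 5.
Insert 608: h=9, h2=9, slot 9 occupied → index 7.
Table: [∅, ∅, 392, ∅, 115, 645, ∅, 608, 568, 359, 964]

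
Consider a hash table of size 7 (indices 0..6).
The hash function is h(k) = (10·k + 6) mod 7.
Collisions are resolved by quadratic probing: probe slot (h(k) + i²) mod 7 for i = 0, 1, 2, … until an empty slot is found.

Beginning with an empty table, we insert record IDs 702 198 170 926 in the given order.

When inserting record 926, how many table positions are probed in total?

702: h=5 → slot 5
198: h=5, probe 5,6 → slot 6
170: h=5, probe 5,6,2 → slot 2
926: h=5, probe 5,6,2,0 → slot 0
Table: [926, —, 170, —, —, 702, 198]

4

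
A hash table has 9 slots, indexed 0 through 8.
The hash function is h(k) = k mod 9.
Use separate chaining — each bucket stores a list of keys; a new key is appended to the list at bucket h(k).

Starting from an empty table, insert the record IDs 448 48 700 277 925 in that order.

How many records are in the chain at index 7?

448 -> bucket 7
48 -> bucket 3
700 -> bucket 7 (collision)
277 -> bucket 7 (collision)
925 -> bucket 7 (collision)
Final buckets:
0: ∅
1: ∅
2: ∅
3: 48
4: ∅
5: ∅
6: ∅
7: 448 -> 700 -> 277 -> 925
8: ∅

4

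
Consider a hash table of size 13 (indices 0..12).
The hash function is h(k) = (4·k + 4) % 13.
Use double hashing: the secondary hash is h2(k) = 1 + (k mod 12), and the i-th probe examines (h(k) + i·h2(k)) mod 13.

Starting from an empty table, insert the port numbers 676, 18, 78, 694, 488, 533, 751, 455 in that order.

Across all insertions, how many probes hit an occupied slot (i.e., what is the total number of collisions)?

Insert 676: h=4, slot 4 empty -> index 4.
Insert 18: h=11, slot 11 empty -> index 11.
Insert 78: h=4, h2=7, slots 4,11 occupied -> index 5.
Insert 694: h=11, h2=11, slot 11 occupied -> index 9.
Insert 488: h=6, slot 6 empty -> index 6.
Insert 533: h=4, h2=6, slot 4 occupied -> index 10.
Insert 751: h=5, h2=8, slot 5 occupied -> index 0.
Insert 455: h=4, h2=12, slot 4 occupied -> index 3.
Table: [751, _, _, 455, 676, 78, 488, _, _, 694, 533, 18, _]

6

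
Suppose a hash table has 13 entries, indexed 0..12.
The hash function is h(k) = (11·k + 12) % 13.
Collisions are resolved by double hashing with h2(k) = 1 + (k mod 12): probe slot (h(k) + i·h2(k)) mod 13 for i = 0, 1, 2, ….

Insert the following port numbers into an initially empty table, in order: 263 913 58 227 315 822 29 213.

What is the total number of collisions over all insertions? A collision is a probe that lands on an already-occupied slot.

7

263 hashes to 6; slot 6 is free -> place at 6.
913 hashes to 6, h2=2; 6 taken -> place at 8.
58 hashes to 0; slot 0 is free -> place at 0.
227 hashes to 0, h2=12; 0 taken -> place at 12.
315 hashes to 6, h2=4; 6 taken -> place at 10.
822 hashes to 6, h2=7; 6,0 taken -> place at 7.
29 hashes to 6, h2=6; 6,12 taken -> place at 5.
213 hashes to 2; slot 2 is free -> place at 2.
Table: [58, —, 213, —, —, 29, 263, 822, 913, —, 315, —, 227]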